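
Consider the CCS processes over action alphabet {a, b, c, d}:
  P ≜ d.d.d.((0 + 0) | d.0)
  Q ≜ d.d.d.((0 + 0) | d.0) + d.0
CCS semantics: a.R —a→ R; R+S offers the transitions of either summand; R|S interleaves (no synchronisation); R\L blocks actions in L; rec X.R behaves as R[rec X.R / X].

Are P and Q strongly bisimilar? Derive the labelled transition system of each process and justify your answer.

NO

P's transition system — 5 states:
  s0 = d.d.d.((0 + 0) | d.0) ⊢ -d-> s1
  s1 = d.d.((0 + 0) | d.0) ⊢ -d-> s2
  s2 = d.((0 + 0) | d.0) ⊢ -d-> s3
  s3 = (0 + 0) | d.0 ⊢ -d-> s4
  s4 = (0 + 0) | 0 ⊢ stopped
Q's transition system — 6 states:
  t0 = d.d.d.((0 + 0) | d.0) + d.0 ⊢ -d-> t1, -d-> t2
  t1 = 0 ⊢ stopped
  t2 = d.d.((0 + 0) | d.0) ⊢ -d-> t3
  t3 = d.((0 + 0) | d.0) ⊢ -d-> t4
  t4 = (0 + 0) | d.0 ⊢ -d-> t5
  t5 = (0 + 0) | 0 ⊢ stopped
Coarsest stable partition (strong bisimilarity classes):
  B0 = {s0}
  B1 = {s1, t2}
  B2 = {s2, t3}
  B3 = {s3, t4}
  B4 = {s4, t1, t5}
  B5 = {t0}
s0 ∈ B0, t0 ∈ B5 → different blocks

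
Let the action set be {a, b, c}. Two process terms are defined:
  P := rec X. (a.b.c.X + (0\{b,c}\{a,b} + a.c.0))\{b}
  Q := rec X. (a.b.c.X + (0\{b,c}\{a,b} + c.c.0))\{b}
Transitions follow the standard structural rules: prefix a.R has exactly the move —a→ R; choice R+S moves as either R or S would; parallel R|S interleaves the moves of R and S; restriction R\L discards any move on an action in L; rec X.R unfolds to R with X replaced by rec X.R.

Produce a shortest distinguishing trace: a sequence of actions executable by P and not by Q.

P's transition system — 4 states:
  p0 = rec X. (a.b.c.X + (0\{b,c}\{a,b} + a.c.0))\{b} | —a→ p1, —a→ p2
  p1 = (b.c.(rec X. (a.b.c.X + (0\{b,c}\{a,b} + a.c.0))\{b}))\{b} | stopped
  p2 = (c.0)\{b} | —c→ p3
  p3 = 0\{b} | stopped
Q's transition system — 4 states:
  q0 = rec X. (a.b.c.X + (0\{b,c}\{a,b} + c.c.0))\{b} | —a→ q1, —c→ q2
  q1 = (b.c.(rec X. (a.b.c.X + (0\{b,c}\{a,b} + c.c.0))\{b}))\{b} | stopped
  q2 = (c.0)\{b} | —c→ q3
  q3 = 0\{b} | stopped
Trace ⟨ac⟩ through P, begin at {p0}:
  after a @ step 1: {p1, p2}
  after c @ step 2: {p3}
  ✓ P
Trace ⟨ac⟩ through Q, begin at {q0}:
  after a @ step 1: {q1}
  after c @ step 2: no successor for Q

ac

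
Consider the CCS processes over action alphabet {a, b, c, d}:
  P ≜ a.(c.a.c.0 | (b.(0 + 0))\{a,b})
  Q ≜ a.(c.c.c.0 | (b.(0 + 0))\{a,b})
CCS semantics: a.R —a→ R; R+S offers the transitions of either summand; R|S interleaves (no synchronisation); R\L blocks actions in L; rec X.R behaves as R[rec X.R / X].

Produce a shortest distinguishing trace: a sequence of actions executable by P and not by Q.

aca

P's transition system — 5 states:
  p0 = a.(c.a.c.0 | (b.(0 + 0))\{a,b}) | --a--▸ p1
  p1 = c.a.c.0 | (b.(0 + 0))\{a,b} | --c--▸ p2
  p2 = a.c.0 | (b.(0 + 0))\{a,b} | --a--▸ p3
  p3 = c.0 | (b.(0 + 0))\{a,b} | --c--▸ p4
  p4 = 0 | (b.(0 + 0))\{a,b} | ·
Q's transition system — 5 states:
  q0 = a.(c.c.c.0 | (b.(0 + 0))\{a,b}) | --a--▸ q1
  q1 = c.c.c.0 | (b.(0 + 0))\{a,b} | --c--▸ q2
  q2 = c.c.0 | (b.(0 + 0))\{a,b} | --c--▸ q3
  q3 = c.0 | (b.(0 + 0))\{a,b} | --c--▸ q4
  q4 = 0 | (b.(0 + 0))\{a,b} | ·
Executing aca from P (initial set {p0}):
  [1] a ⇒ {p1}
  [2] c ⇒ {p2}
  [3] a ⇒ {p3}
  P completes σ.
Executing aca from Q (initial set {q0}):
  [1] a ⇒ {q1}
  [2] c ⇒ {q2}
  [3] a ⇒ ∅ (Q stuck)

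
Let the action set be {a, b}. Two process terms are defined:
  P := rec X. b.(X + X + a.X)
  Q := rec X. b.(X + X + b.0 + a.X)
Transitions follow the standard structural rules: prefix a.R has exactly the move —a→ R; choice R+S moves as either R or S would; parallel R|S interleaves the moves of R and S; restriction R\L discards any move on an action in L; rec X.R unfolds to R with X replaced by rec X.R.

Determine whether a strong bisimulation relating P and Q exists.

P ≁ Q

LTS(P): 2 reachable states
  s0 = rec X. b.(X + X + a.X) has moves =b=> s1
  s1 = (rec X. b.(X + X + a.X)) + (rec X. b.(X + X + a.X)) + a.(rec X. b.(X + X + a.X)) has moves =a=> s0, =b=> s1
LTS(Q): 3 reachable states
  t0 = rec X. b.(X + X + b.0 + a.X) has moves =b=> t1
  t1 = (rec X. b.(X + X + b.0 + a.X)) + (rec X. b.(X + X + b.0 + a.X)) + b.0 + a.(rec X. b.(X + X + b.0 + a.X)) has moves =a=> t0, =b=> t1, =b=> t2
  t2 = 0 has moves ∅
Partition-refinement fixed point:
  B0 = {s0}
  B1 = {s1}
  B2 = {t0}
  B3 = {t1}
  B4 = {t2}
s0 ∈ B0, t0 ∈ B2 → different blocks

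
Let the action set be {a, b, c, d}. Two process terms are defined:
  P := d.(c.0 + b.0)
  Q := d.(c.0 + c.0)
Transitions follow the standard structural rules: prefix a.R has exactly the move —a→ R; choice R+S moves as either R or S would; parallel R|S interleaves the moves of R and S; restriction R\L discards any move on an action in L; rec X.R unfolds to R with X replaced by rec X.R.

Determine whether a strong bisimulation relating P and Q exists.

Reachable graph of P (3 states):
  m0 = d.(c.0 + b.0) ⊢ ··d··> m1
  m1 = c.0 + b.0 ⊢ ··b··> m2, ··c··> m2
  m2 = 0 ⊢ stopped
Reachable graph of Q (3 states):
  n0 = d.(c.0 + c.0) ⊢ ··d··> n1
  n1 = c.0 + c.0 ⊢ ··c··> n2
  n2 = 0 ⊢ stopped
Bisimilarity quotient blocks:
  B0 = {m0}
  B1 = {m1}
  B2 = {m2, n2}
  B3 = {n0}
  B4 = {n1}
m0 ∈ B0, n0 ∈ B3 → different blocks

not bisimilar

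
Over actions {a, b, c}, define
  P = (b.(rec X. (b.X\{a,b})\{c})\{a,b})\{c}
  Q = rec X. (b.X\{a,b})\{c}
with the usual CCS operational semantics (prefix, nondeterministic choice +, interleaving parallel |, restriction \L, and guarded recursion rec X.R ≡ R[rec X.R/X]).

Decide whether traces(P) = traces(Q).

LTS(P): 2 reachable states
  s0 = (b.(rec X. (b.X\{a,b})\{c})\{a,b})\{c} → —b→ s1
  s1 = (rec X. (b.X\{a,b})\{c})\{a,b}\{c} → ·
LTS(Q): 2 reachable states
  t0 = rec X. (b.X\{a,b})\{c} → —b→ t1
  t1 = (rec X. (b.X\{a,b})\{c})\{a,b}\{c} → ·
Partition-refinement fixed point:
  B0 = {s0, t0}
  B1 = {s1, t1}
s0 ∈ B0, t0 ∈ B0 → same block
Bisimilar ⇒ trace-equivalent.

trace-equivalent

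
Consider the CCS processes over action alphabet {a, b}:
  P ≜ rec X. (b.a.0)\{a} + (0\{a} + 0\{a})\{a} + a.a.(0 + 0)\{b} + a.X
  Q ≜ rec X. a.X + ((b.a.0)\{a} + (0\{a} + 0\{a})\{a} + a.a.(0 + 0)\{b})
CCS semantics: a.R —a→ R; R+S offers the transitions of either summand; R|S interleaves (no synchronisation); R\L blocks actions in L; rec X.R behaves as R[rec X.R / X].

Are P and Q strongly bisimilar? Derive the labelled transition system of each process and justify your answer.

P's transition system — 4 states:
  p0 = rec X. (b.a.0)\{a} + (0\{a} + 0\{a})\{a} + a.a.(0 + 0)\{b} + a.X :: ··a··> p0, ··a··> p1, ··b··> p2
  p1 = a.(0 + 0)\{b} :: ··a··> p3
  p2 = (a.0)\{a} :: deadlocked
  p3 = (0 + 0)\{b} :: deadlocked
Q's transition system — 4 states:
  q0 = rec X. a.X + ((b.a.0)\{a} + (0\{a} + 0\{a})\{a} + a.a.(0 + 0)\{b}) :: ··a··> q0, ··a··> q1, ··b··> q2
  q1 = a.(0 + 0)\{b} :: ··a··> q3
  q2 = (a.0)\{a} :: deadlocked
  q3 = (0 + 0)\{b} :: deadlocked
Bisimilarity quotient blocks:
  B0 = {p0, q0}
  B1 = {p1, q1}
  B2 = {p2, p3, q2, q3}
p0 ∈ B0, q0 ∈ B0 → same block

P ~ Q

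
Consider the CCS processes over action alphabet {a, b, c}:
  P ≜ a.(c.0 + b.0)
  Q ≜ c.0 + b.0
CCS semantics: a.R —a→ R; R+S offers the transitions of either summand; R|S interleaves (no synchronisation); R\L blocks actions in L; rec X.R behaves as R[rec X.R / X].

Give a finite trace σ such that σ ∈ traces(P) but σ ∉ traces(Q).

P's transition system — 3 states:
  m0 = a.(c.0 + b.0) has moves -a-> m1
  m1 = c.0 + b.0 has moves -b-> m2, -c-> m2
  m2 = 0 has moves deadlocked
Q's transition system — 2 states:
  n0 = c.0 + b.0 has moves -b-> n1, -c-> n1
  n1 = 0 has moves deadlocked
Run σ = ⟨a⟩ on P: start {m0}
  step 1 (a): {m1}
  P completes σ.
Run σ = ⟨a⟩ on Q: start {n0}
  step 1 (a): ∅  — Q cannot continue

a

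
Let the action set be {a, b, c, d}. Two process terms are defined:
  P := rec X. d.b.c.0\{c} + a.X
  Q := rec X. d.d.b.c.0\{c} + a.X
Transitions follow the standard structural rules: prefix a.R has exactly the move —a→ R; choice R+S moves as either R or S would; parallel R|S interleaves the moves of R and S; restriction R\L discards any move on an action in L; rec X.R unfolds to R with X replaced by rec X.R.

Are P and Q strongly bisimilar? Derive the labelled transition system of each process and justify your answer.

Reachable graph of P (4 states):
  m0 = rec X. d.b.c.0\{c} + a.X :: ··a··> m0, ··d··> m1
  m1 = b.c.0\{c} :: ··b··> m2
  m2 = c.0\{c} :: ··c··> m3
  m3 = 0\{c} :: deadlocked
Reachable graph of Q (5 states):
  n0 = rec X. d.d.b.c.0\{c} + a.X :: ··a··> n0, ··d··> n1
  n1 = d.b.c.0\{c} :: ··d··> n2
  n2 = b.c.0\{c} :: ··b··> n3
  n3 = c.0\{c} :: ··c··> n4
  n4 = 0\{c} :: deadlocked
Bisimilarity quotient blocks:
  B0 = {m0}
  B1 = {m1, n2}
  B2 = {m2, n3}
  B3 = {m3, n4}
  B4 = {n0}
  B5 = {n1}
m0 ∈ B0, n0 ∈ B4 → different blocks

not bisimilar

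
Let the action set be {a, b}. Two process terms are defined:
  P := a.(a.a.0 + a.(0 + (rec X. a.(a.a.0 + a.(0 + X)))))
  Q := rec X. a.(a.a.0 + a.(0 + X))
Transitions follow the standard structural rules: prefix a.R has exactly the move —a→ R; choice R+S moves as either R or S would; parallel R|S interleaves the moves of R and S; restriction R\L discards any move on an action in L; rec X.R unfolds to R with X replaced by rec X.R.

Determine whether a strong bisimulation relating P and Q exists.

P ~ Q

LTS(P): 5 reachable states
  u0 = a.(a.a.0 + a.(0 + (rec X. a.(a.a.0 + a.(0 + X))))) → -a-> u1
  u1 = a.a.0 + a.(0 + (rec X. a.(a.a.0 + a.(0 + X)))) → -a-> u2, -a-> u3
  u2 = 0 + (rec X. a.(a.a.0 + a.(0 + X))) → -a-> u1
  u3 = a.0 → -a-> u4
  u4 = 0 → (no moves)
LTS(Q): 5 reachable states
  v0 = rec X. a.(a.a.0 + a.(0 + X)) → -a-> v1
  v1 = a.a.0 + a.(0 + (rec X. a.(a.a.0 + a.(0 + X)))) → -a-> v2, -a-> v3
  v2 = 0 + (rec X. a.(a.a.0 + a.(0 + X))) → -a-> v1
  v3 = a.0 → -a-> v4
  v4 = 0 → (no moves)
Bisimilarity quotient blocks:
  B0 = {u0, u2, v0, v2}
  B1 = {u1, v1}
  B2 = {u3, v3}
  B3 = {u4, v4}
u0 ∈ B0, v0 ∈ B0 → same block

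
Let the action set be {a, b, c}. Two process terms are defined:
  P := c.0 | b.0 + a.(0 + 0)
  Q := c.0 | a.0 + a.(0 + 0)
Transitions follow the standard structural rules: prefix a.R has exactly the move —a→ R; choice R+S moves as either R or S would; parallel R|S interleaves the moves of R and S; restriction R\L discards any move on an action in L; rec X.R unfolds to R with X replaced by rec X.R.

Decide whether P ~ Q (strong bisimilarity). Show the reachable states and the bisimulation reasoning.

LTS(P): 5 reachable states
  s0 = c.0 | b.0 + a.(0 + 0) :: --a--▸ s1, --b--▸ s2, --c--▸ s3
  s1 = 0 + 0 :: stopped
  s2 = c.0 | 0 :: --c--▸ s4
  s3 = 0 | b.0 :: --b--▸ s4
  s4 = 0 | 0 :: stopped
LTS(Q): 5 reachable states
  t0 = c.0 | a.0 + a.(0 + 0) :: --a--▸ t1, --a--▸ t2, --c--▸ t3
  t1 = 0 + 0 :: stopped
  t2 = c.0 | 0 :: --c--▸ t4
  t3 = 0 | a.0 :: --a--▸ t4
  t4 = 0 | 0 :: stopped
Partition-refinement fixed point:
  B0 = {s0}
  B1 = {s1, s4, t1, t4}
  B2 = {s3}
  B3 = {s2, t2}
  B4 = {t0}
  B5 = {t3}
s0 ∈ B0, t0 ∈ B4 → different blocks

not bisimilar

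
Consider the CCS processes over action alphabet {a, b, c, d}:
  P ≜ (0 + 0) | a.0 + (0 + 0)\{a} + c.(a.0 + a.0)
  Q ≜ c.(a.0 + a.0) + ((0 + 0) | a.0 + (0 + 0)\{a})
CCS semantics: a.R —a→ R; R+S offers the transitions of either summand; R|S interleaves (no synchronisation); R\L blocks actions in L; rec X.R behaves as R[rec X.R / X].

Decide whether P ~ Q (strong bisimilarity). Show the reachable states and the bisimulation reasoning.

LTS(P): 4 reachable states
  p0 = (0 + 0) | a.0 + (0 + 0)\{a} + c.(a.0 + a.0) ⊢ =a=> p1, =c=> p2
  p1 = (0 + 0) | 0 ⊢ ·
  p2 = a.0 + a.0 ⊢ =a=> p3
  p3 = 0 ⊢ ·
LTS(Q): 4 reachable states
  q0 = c.(a.0 + a.0) + ((0 + 0) | a.0 + (0 + 0)\{a}) ⊢ =a=> q1, =c=> q2
  q1 = (0 + 0) | 0 ⊢ ·
  q2 = a.0 + a.0 ⊢ =a=> q3
  q3 = 0 ⊢ ·
Coarsest stable partition (strong bisimilarity classes):
  B0 = {p0, q0}
  B1 = {p1, p3, q1, q3}
  B2 = {p2, q2}
p0 ∈ B0, q0 ∈ B0 → same block

YES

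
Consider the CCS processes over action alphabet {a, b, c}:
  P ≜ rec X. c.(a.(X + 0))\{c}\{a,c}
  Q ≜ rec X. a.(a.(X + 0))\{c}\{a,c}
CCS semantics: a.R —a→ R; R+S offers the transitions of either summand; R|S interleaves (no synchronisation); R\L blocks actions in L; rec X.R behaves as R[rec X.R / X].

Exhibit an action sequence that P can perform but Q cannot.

c

Reachable graph of P (2 states):
  u0 = rec X. c.(a.(X + 0))\{c}\{a,c} :: =c=> u1
  u1 = (a.((rec X. c.(a.(X + 0))\{c}\{a,c}) + 0))\{c}\{a,c} :: stopped
Reachable graph of Q (2 states):
  v0 = rec X. a.(a.(X + 0))\{c}\{a,c} :: =a=> v1
  v1 = (a.((rec X. a.(a.(X + 0))\{c}\{a,c}) + 0))\{c}\{a,c} :: stopped
Trace ⟨c⟩ through P, begin at {u0}:
  [1] c ⇒ {u1}
  — P admits the full trace.
Trace ⟨c⟩ through Q, begin at {v0}:
  [1] c ⇒ no successor for Q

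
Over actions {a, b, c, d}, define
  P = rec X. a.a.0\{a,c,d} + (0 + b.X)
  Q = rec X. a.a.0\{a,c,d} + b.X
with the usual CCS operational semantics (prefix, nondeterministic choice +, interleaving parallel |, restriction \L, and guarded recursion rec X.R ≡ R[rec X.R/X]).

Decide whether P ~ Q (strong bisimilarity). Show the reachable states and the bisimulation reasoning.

YES

Reachable graph of P (3 states):
  u0 = rec X. a.a.0\{a,c,d} + (0 + b.X) → —a→ u1, —b→ u0
  u1 = a.0\{a,c,d} → —a→ u2
  u2 = 0\{a,c,d} → (no moves)
Reachable graph of Q (3 states):
  v0 = rec X. a.a.0\{a,c,d} + b.X → —a→ v1, —b→ v0
  v1 = a.0\{a,c,d} → —a→ v2
  v2 = 0\{a,c,d} → (no moves)
Bisimilarity quotient blocks:
  B0 = {u0, v0}
  B1 = {u1, v1}
  B2 = {u2, v2}
u0 ∈ B0, v0 ∈ B0 → same block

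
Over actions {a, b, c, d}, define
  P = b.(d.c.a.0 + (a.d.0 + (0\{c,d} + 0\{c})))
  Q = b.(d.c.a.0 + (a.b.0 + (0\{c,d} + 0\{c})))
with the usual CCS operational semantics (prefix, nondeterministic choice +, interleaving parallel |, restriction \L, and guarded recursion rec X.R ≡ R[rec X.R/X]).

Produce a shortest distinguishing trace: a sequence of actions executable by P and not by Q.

LTS(P): 6 reachable states
  m0 = b.(d.c.a.0 + (a.d.0 + (0\{c,d} + 0\{c}))) → -b-> m1
  m1 = d.c.a.0 + (a.d.0 + (0\{c,d} + 0\{c})) → -a-> m2, -d-> m3
  m2 = d.0 → -d-> m4
  m3 = c.a.0 → -c-> m5
  m4 = 0 → stopped
  m5 = a.0 → -a-> m4
LTS(Q): 6 reachable states
  n0 = b.(d.c.a.0 + (a.b.0 + (0\{c,d} + 0\{c}))) → -b-> n1
  n1 = d.c.a.0 + (a.b.0 + (0\{c,d} + 0\{c})) → -a-> n2, -d-> n3
  n2 = b.0 → -b-> n4
  n3 = c.a.0 → -c-> n5
  n4 = 0 → stopped
  n5 = a.0 → -a-> n4
Run σ = ⟨bad⟩ on P: start {m0}
  after b @ step 1: {m1}
  after a @ step 2: {m2}
  after d @ step 3: {m4}
  P completes σ.
Run σ = ⟨bad⟩ on Q: start {n0}
  after b @ step 1: {n1}
  after a @ step 2: {n2}
  after d @ step 3: no successor for Q

bad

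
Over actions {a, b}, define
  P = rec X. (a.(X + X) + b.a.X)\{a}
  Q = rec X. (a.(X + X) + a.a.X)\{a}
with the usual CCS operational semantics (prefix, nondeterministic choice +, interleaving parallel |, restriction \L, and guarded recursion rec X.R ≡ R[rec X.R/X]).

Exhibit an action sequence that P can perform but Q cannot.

LTS(P): 2 reachable states
  u0 = rec X. (a.(X + X) + b.a.X)\{a} :: --b--▸ u1
  u1 = (a.(rec X. (a.(X + X) + b.a.X)\{a}))\{a} :: ·
LTS(Q): 1 reachable states
  v0 = rec X. (a.(X + X) + a.a.X)\{a} :: ·
Executing b from P (initial set {u0}):
  [1] b ⇒ {u1}
  P completes σ.
Executing b from Q (initial set {v0}):
  [1] b ⇒ no successor for Q

b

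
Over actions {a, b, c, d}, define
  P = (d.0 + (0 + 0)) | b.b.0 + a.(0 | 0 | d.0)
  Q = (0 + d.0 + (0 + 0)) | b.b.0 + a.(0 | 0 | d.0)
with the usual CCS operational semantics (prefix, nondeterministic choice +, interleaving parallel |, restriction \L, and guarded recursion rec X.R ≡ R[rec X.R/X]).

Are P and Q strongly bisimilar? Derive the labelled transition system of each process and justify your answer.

YES

P's transition system — 8 states:
  p0 = (d.0 + (0 + 0)) | b.b.0 + a.(0 | 0 | d.0) :: -a-> p1, -b-> p2, -d-> p3
  p1 = 0 | 0 | d.0 :: -d-> p4
  p2 = (d.0 + (0 + 0)) | b.0 :: -b-> p5, -d-> p6
  p3 = 0 | b.b.0 :: -b-> p6
  p4 = 0 | 0 | 0 :: (no moves)
  p5 = (d.0 + (0 + 0)) | 0 :: -d-> p7
  p6 = 0 | b.0 :: -b-> p7
  p7 = 0 | 0 :: (no moves)
Q's transition system — 8 states:
  q0 = (0 + d.0 + (0 + 0)) | b.b.0 + a.(0 | 0 | d.0) :: -a-> q1, -b-> q2, -d-> q3
  q1 = 0 | 0 | d.0 :: -d-> q4
  q2 = (0 + d.0 + (0 + 0)) | b.0 :: -b-> q5, -d-> q6
  q3 = 0 | b.b.0 :: -b-> q6
  q4 = 0 | 0 | 0 :: (no moves)
  q5 = (0 + d.0 + (0 + 0)) | 0 :: -d-> q7
  q6 = 0 | b.0 :: -b-> q7
  q7 = 0 | 0 :: (no moves)
Partition-refinement fixed point:
  B0 = {p0, q0}
  B1 = {p1, p5, q1, q5}
  B2 = {p4, p7, q4, q7}
  B3 = {p3, q3}
  B4 = {p6, q6}
  B5 = {p2, q2}
p0 ∈ B0, q0 ∈ B0 → same block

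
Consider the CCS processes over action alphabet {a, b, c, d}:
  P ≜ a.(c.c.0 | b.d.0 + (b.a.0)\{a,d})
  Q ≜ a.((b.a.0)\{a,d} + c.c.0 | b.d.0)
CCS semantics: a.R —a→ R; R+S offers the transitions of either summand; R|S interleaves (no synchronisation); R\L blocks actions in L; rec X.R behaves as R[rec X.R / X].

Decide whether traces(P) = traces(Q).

LTS(P): 11 reachable states
  s0 = a.(c.c.0 | b.d.0 + (b.a.0)\{a,d}) has moves —a→ s1
  s1 = c.c.0 | b.d.0 + (b.a.0)\{a,d} has moves —b→ s2, —b→ s3, —c→ s4
  s2 = (a.0)\{a,d} has moves stopped
  s3 = c.c.0 | d.0 has moves —c→ s5, —d→ s6
  s4 = c.0 | b.d.0 has moves —b→ s5, —c→ s7
  s5 = c.0 | d.0 has moves —c→ s8, —d→ s9
  s6 = c.c.0 | 0 has moves —c→ s9
  s7 = 0 | b.d.0 has moves —b→ s8
  s8 = 0 | d.0 has moves —d→ s10
  s9 = c.0 | 0 has moves —c→ s10
  s10 = 0 | 0 has moves stopped
LTS(Q): 11 reachable states
  t0 = a.((b.a.0)\{a,d} + c.c.0 | b.d.0) has moves —a→ t1
  t1 = (b.a.0)\{a,d} + c.c.0 | b.d.0 has moves —b→ t2, —b→ t3, —c→ t4
  t2 = (a.0)\{a,d} has moves stopped
  t3 = c.c.0 | d.0 has moves —c→ t5, —d→ t6
  t4 = c.0 | b.d.0 has moves —b→ t5, —c→ t7
  t5 = c.0 | d.0 has moves —c→ t8, —d→ t9
  t6 = c.c.0 | 0 has moves —c→ t9
  t7 = 0 | b.d.0 has moves —b→ t8
  t8 = 0 | d.0 has moves —d→ t10
  t9 = c.0 | 0 has moves —c→ t10
  t10 = 0 | 0 has moves stopped
Coarsest stable partition (strong bisimilarity classes):
  B0 = {s0, t0}
  B1 = {s1, t1}
  B2 = {s3, t3}
  B3 = {s6, t6}
  B4 = {s9, t9}
  B5 = {s10, s2, t10, t2}
  B6 = {s5, t5}
  B7 = {s8, t8}
  B8 = {s4, t4}
  B9 = {s7, t7}
s0 ∈ B0, t0 ∈ B0 → same block
Bisimilar ⇒ trace-equivalent.

YES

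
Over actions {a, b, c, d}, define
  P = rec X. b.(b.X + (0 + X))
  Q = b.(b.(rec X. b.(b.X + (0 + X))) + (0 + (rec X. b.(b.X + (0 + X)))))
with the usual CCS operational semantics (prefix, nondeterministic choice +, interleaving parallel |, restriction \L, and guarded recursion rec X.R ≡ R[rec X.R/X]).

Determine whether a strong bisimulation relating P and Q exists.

bisimilar

LTS(P): 2 reachable states
  p0 = rec X. b.(b.X + (0 + X)) | —b→ p1
  p1 = b.(rec X. b.(b.X + (0 + X))) + (0 + (rec X. b.(b.X + (0 + X)))) | —b→ p0, —b→ p1
LTS(Q): 3 reachable states
  q0 = b.(b.(rec X. b.(b.X + (0 + X))) + (0 + (rec X. b.(b.X + (0 + X))))) | —b→ q1
  q1 = b.(rec X. b.(b.X + (0 + X))) + (0 + (rec X. b.(b.X + (0 + X)))) | —b→ q1, —b→ q2
  q2 = rec X. b.(b.X + (0 + X)) | —b→ q1
Partition-refinement fixed point:
  B0 = {p0, p1, q0, q1, q2}
p0 ∈ B0, q0 ∈ B0 → same block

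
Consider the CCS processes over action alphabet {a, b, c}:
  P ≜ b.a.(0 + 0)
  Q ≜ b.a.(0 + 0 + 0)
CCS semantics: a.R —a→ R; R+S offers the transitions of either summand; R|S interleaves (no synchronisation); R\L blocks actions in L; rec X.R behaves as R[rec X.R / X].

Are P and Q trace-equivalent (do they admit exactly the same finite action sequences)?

Reachable graph of P (3 states):
  s0 = b.a.(0 + 0) :: -b-> s1
  s1 = a.(0 + 0) :: -a-> s2
  s2 = 0 + 0 :: (no moves)
Reachable graph of Q (3 states):
  t0 = b.a.(0 + 0 + 0) :: -b-> t1
  t1 = a.(0 + 0 + 0) :: -a-> t2
  t2 = 0 + 0 + 0 :: (no moves)
Coarsest stable partition (strong bisimilarity classes):
  B0 = {s0, t0}
  B1 = {s1, t1}
  B2 = {s2, t2}
s0 ∈ B0, t0 ∈ B0 → same block
Bisimilar ⇒ trace-equivalent.

trace-equivalent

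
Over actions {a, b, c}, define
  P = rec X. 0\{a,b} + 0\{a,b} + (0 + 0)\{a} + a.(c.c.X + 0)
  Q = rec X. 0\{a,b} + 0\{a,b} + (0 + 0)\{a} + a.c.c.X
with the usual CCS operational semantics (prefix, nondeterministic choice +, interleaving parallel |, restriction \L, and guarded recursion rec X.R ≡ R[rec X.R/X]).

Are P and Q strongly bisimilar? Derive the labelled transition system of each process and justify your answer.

P ~ Q

Reachable graph of P (3 states):
  u0 = rec X. 0\{a,b} + 0\{a,b} + (0 + 0)\{a} + a.(c.c.X + 0) ⊢ -a-> u1
  u1 = c.c.(rec X. 0\{a,b} + 0\{a,b} + (0 + 0)\{a} + a.(c.c.X + 0)) + 0 ⊢ -c-> u2
  u2 = c.(rec X. 0\{a,b} + 0\{a,b} + (0 + 0)\{a} + a.(c.c.X + 0)) ⊢ -c-> u0
Reachable graph of Q (3 states):
  v0 = rec X. 0\{a,b} + 0\{a,b} + (0 + 0)\{a} + a.c.c.X ⊢ -a-> v1
  v1 = c.c.(rec X. 0\{a,b} + 0\{a,b} + (0 + 0)\{a} + a.c.c.X) ⊢ -c-> v2
  v2 = c.(rec X. 0\{a,b} + 0\{a,b} + (0 + 0)\{a} + a.c.c.X) ⊢ -c-> v0
Coarsest stable partition (strong bisimilarity classes):
  B0 = {u0, v0}
  B1 = {u1, v1}
  B2 = {u2, v2}
u0 ∈ B0, v0 ∈ B0 → same block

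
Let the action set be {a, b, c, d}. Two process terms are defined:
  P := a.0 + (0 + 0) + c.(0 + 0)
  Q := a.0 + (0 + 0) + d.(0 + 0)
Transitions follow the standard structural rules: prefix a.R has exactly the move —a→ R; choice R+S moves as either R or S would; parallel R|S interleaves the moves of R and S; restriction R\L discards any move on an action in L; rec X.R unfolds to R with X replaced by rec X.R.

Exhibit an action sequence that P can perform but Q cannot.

P's transition system — 3 states:
  s0 = a.0 + (0 + 0) + c.(0 + 0) :: ··a··> s1, ··c··> s2
  s1 = 0 :: stopped
  s2 = 0 + 0 :: stopped
Q's transition system — 3 states:
  t0 = a.0 + (0 + 0) + d.(0 + 0) :: ··a··> t1, ··d··> t2
  t1 = 0 :: stopped
  t2 = 0 + 0 :: stopped
Trace ⟨c⟩ through P, begin at {s0}:
  step 1 (c): {s2}
  — P admits the full trace.
Trace ⟨c⟩ through Q, begin at {t0}:
  step 1 (c): ∅ (Q stuck)

c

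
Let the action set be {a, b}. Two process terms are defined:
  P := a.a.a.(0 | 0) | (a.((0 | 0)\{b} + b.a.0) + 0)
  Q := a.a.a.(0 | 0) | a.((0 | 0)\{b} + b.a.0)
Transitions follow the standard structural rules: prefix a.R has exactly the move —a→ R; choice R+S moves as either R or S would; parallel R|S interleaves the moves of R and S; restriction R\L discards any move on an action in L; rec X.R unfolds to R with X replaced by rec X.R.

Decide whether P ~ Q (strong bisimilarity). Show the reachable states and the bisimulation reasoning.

P's transition system — 16 states:
  s0 = a.a.a.(0 | 0) | (a.((0 | 0)\{b} + b.a.0) + 0) | =a=> s1, =a=> s2
  s1 = a.a.(0 | 0) | (a.((0 | 0)\{b} + b.a.0) + 0) | =a=> s3, =a=> s4
  s2 = a.a.a.(0 | 0) | ((0 | 0)\{b} + b.a.0) | =a=> s4, =b=> s5
  s3 = a.(0 | 0) | (a.((0 | 0)\{b} + b.a.0) + 0) | =a=> s6, =a=> s7
  s4 = a.a.(0 | 0) | ((0 | 0)\{b} + b.a.0) | =a=> s7, =b=> s8
  s5 = a.a.a.(0 | 0) | a.0 | =a=> s8, =a=> s9
  s6 = 0 | 0 | (a.((0 | 0)\{b} + b.a.0) + 0) | =a=> s10
  s7 = a.(0 | 0) | ((0 | 0)\{b} + b.a.0) | =a=> s10, =b=> s11
  s8 = a.a.(0 | 0) | a.0 | =a=> s11, =a=> s12
  s9 = a.a.a.(0 | 0) | 0 | =a=> s12
  s10 = 0 | 0 | ((0 | 0)\{b} + b.a.0) | =b=> s13
  s11 = a.(0 | 0) | a.0 | =a=> s13, =a=> s14
  s12 = a.a.(0 | 0) | 0 | =a=> s14
  s13 = 0 | 0 | a.0 | =a=> s15
  s14 = a.(0 | 0) | 0 | =a=> s15
  s15 = 0 | 0 | 0 | deadlocked
Q's transition system — 16 states:
  t0 = a.a.a.(0 | 0) | a.((0 | 0)\{b} + b.a.0) | =a=> t1, =a=> t2
  t1 = a.a.(0 | 0) | a.((0 | 0)\{b} + b.a.0) | =a=> t3, =a=> t4
  t2 = a.a.a.(0 | 0) | ((0 | 0)\{b} + b.a.0) | =a=> t4, =b=> t5
  t3 = a.(0 | 0) | a.((0 | 0)\{b} + b.a.0) | =a=> t6, =a=> t7
  t4 = a.a.(0 | 0) | ((0 | 0)\{b} + b.a.0) | =a=> t7, =b=> t8
  t5 = a.a.a.(0 | 0) | a.0 | =a=> t8, =a=> t9
  t6 = 0 | 0 | a.((0 | 0)\{b} + b.a.0) | =a=> t10
  t7 = a.(0 | 0) | ((0 | 0)\{b} + b.a.0) | =a=> t10, =b=> t11
  t8 = a.a.(0 | 0) | a.0 | =a=> t11, =a=> t12
  t9 = a.a.a.(0 | 0) | 0 | =a=> t12
  t10 = 0 | 0 | ((0 | 0)\{b} + b.a.0) | =b=> t13
  t11 = a.(0 | 0) | a.0 | =a=> t13, =a=> t14
  t12 = a.a.(0 | 0) | 0 | =a=> t14
  t13 = 0 | 0 | a.0 | =a=> t15
  t14 = a.(0 | 0) | 0 | =a=> t15
  t15 = 0 | 0 | 0 | deadlocked
Partition-refinement fixed point:
  B0 = {s0, t0}
  B1 = {s2, t2}
  B2 = {s5, t5}
  B3 = {s8, s9, t8, t9}
  B4 = {s11, s12, t11, t12}
  B5 = {s13, s14, t13, t14}
  B6 = {s15, t15}
  B7 = {s4, t4}
  B8 = {s7, t7}
  B9 = {s10, t10}
  B10 = {s1, t1}
  B11 = {s3, t3}
  B12 = {s6, t6}
s0 ∈ B0, t0 ∈ B0 → same block

YES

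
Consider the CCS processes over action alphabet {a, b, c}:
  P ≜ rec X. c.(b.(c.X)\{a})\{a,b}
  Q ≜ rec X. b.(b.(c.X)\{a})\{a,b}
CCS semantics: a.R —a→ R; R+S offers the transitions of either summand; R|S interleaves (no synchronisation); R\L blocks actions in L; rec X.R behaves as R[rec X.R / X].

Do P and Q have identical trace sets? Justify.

Reachable graph of P (2 states):
  p0 = rec X. c.(b.(c.X)\{a})\{a,b} ⊢ =c=> p1
  p1 = (b.(c.(rec X. c.(b.(c.X)\{a})\{a,b}))\{a})\{a,b} ⊢ deadlocked
Reachable graph of Q (2 states):
  q0 = rec X. b.(b.(c.X)\{a})\{a,b} ⊢ =b=> q1
  q1 = (b.(c.(rec X. b.(b.(c.X)\{a})\{a,b}))\{a})\{a,b} ⊢ deadlocked
Executing c from P (initial set {p0}):
  after c @ step 1: {p1}
  — P admits the full trace.
Executing c from Q (initial set {q0}):
  after c @ step 1: ∅ (Q stuck)

traces(P) ≠ traces(Q) — witness ⟨c⟩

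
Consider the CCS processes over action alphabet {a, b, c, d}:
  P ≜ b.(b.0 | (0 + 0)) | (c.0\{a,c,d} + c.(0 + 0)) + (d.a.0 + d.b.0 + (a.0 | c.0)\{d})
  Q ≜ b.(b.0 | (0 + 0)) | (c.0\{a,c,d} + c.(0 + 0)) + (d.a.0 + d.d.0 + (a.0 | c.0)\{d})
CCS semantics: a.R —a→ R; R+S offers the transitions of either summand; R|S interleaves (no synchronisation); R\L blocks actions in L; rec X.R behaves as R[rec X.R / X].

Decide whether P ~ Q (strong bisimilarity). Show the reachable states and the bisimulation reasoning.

not bisimilar

Reachable graph of P (15 states):
  p0 = b.(b.0 | (0 + 0)) | (c.0\{a,c,d} + c.(0 + 0)) + (d.a.0 + d.b.0 + (a.0 | c.0)\{d}) :: —a→ p1, —b→ p2, —c→ p3, —c→ p4, —c→ p5, —d→ p6, —d→ p7
  p1 = (0 | c.0)\{d} :: —c→ p8
  p2 = b.0 | (0 + 0) | (c.0\{a,c,d} + c.(0 + 0)) :: —b→ p9, —c→ p10, —c→ p11
  p3 = (a.0 | 0)\{d} :: —a→ p8
  p4 = b.(b.0 | (0 + 0)) | (0 + 0) :: —b→ p10
  p5 = b.(b.0 | (0 + 0)) | 0\{a,c,d} :: —b→ p11
  p6 = a.0 :: —a→ p12
  p7 = b.0 :: —b→ p12
  p8 = (0 | 0)\{d} :: stopped
  p9 = 0 | (0 + 0) | (c.0\{a,c,d} + c.(0 + 0)) :: —c→ p13, —c→ p14
  p10 = b.0 | (0 + 0) | (0 + 0) :: —b→ p13
  p11 = b.0 | (0 + 0) | 0\{a,c,d} :: —b→ p14
  p12 = 0 :: stopped
  p13 = 0 | (0 + 0) | (0 + 0) :: stopped
  p14 = 0 | (0 + 0) | 0\{a,c,d} :: stopped
Reachable graph of Q (15 states):
  q0 = b.(b.0 | (0 + 0)) | (c.0\{a,c,d} + c.(0 + 0)) + (d.a.0 + d.d.0 + (a.0 | c.0)\{d}) :: —a→ q1, —b→ q2, —c→ q3, —c→ q4, —c→ q5, —d→ q6, —d→ q7
  q1 = (0 | c.0)\{d} :: —c→ q8
  q2 = b.0 | (0 + 0) | (c.0\{a,c,d} + c.(0 + 0)) :: —b→ q9, —c→ q10, —c→ q11
  q3 = (a.0 | 0)\{d} :: —a→ q8
  q4 = b.(b.0 | (0 + 0)) | (0 + 0) :: —b→ q10
  q5 = b.(b.0 | (0 + 0)) | 0\{a,c,d} :: —b→ q11
  q6 = a.0 :: —a→ q12
  q7 = d.0 :: —d→ q12
  q8 = (0 | 0)\{d} :: stopped
  q9 = 0 | (0 + 0) | (c.0\{a,c,d} + c.(0 + 0)) :: —c→ q13, —c→ q14
  q10 = b.0 | (0 + 0) | (0 + 0) :: —b→ q13
  q11 = b.0 | (0 + 0) | 0\{a,c,d} :: —b→ q14
  q12 = 0 :: stopped
  q13 = 0 | (0 + 0) | (0 + 0) :: stopped
  q14 = 0 | (0 + 0) | 0\{a,c,d} :: stopped
Bisimilarity quotient blocks:
  B0 = {p0}
  B1 = {p1, p9, q1, q9}
  B2 = {p12, p13, p14, p8, q12, q13, q14, q8}
  B3 = {p2, q2}
  B4 = {p10, p11, p7, q10, q11}
  B5 = {p4, p5, q4, q5}
  B6 = {p3, p6, q3, q6}
  B7 = {q0}
  B8 = {q7}
p0 ∈ B0, q0 ∈ B7 → different blocks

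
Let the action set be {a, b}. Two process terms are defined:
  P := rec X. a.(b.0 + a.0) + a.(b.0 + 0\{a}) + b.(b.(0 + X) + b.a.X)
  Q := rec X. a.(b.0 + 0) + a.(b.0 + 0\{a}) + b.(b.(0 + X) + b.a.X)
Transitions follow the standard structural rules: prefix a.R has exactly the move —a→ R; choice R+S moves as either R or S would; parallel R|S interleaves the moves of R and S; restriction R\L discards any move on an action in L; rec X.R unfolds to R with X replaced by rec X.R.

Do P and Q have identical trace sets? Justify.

NO — witness ⟨aa⟩

LTS(P): 7 reachable states
  u0 = rec X. a.(b.0 + a.0) + a.(b.0 + 0\{a}) + b.(b.(0 + X) + b.a.X) → —a→ u1, —a→ u2, —b→ u3
  u1 = b.0 + 0\{a} → —b→ u4
  u2 = b.0 + a.0 → —a→ u4, —b→ u4
  u3 = b.(0 + (rec X. a.(b.0 + a.0) + a.(b.0 + 0\{a}) + b.(b.(0 + X) + b.a.X))) + b.a.(rec X. a.(b.0 + a.0) + a.(b.0 + 0\{a}) + b.(b.(0 + X) + b.a.X)) → —b→ u5, —b→ u6
  u4 = 0 → stopped
  u5 = 0 + (rec X. a.(b.0 + a.0) + a.(b.0 + 0\{a}) + b.(b.(0 + X) + b.a.X)) → —a→ u1, —a→ u2, —b→ u3
  u6 = a.(rec X. a.(b.0 + a.0) + a.(b.0 + 0\{a}) + b.(b.(0 + X) + b.a.X)) → —a→ u0
LTS(Q): 7 reachable states
  v0 = rec X. a.(b.0 + 0) + a.(b.0 + 0\{a}) + b.(b.(0 + X) + b.a.X) → —a→ v1, —a→ v2, —b→ v3
  v1 = b.0 + 0 → —b→ v4
  v2 = b.0 + 0\{a} → —b→ v4
  v3 = b.(0 + (rec X. a.(b.0 + 0) + a.(b.0 + 0\{a}) + b.(b.(0 + X) + b.a.X))) + b.a.(rec X. a.(b.0 + 0) + a.(b.0 + 0\{a}) + b.(b.(0 + X) + b.a.X)) → —b→ v5, —b→ v6
  v4 = 0 → stopped
  v5 = 0 + (rec X. a.(b.0 + 0) + a.(b.0 + 0\{a}) + b.(b.(0 + X) + b.a.X)) → —a→ v1, —a→ v2, —b→ v3
  v6 = a.(rec X. a.(b.0 + 0) + a.(b.0 + 0\{a}) + b.(b.(0 + X) + b.a.X)) → —a→ v0
Executing aa from P (initial set {u0}):
  [1] a ⇒ {u1, u2}
  [2] a ⇒ {u4}
  — P admits the full trace.
Executing aa from Q (initial set {v0}):
  [1] a ⇒ {v1, v2}
  [2] a ⇒ no successor for Q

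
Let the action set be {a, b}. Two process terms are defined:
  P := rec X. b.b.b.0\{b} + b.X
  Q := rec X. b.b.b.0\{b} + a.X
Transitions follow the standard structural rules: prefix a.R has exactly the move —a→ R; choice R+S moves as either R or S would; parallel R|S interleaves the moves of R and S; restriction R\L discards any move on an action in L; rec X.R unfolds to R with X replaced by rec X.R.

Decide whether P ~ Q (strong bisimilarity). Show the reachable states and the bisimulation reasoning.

not bisimilar

LTS(P): 4 reachable states
  p0 = rec X. b.b.b.0\{b} + b.X :: --b--▸ p0, --b--▸ p1
  p1 = b.b.0\{b} :: --b--▸ p2
  p2 = b.0\{b} :: --b--▸ p3
  p3 = 0\{b} :: deadlocked
LTS(Q): 4 reachable states
  q0 = rec X. b.b.b.0\{b} + a.X :: --a--▸ q0, --b--▸ q1
  q1 = b.b.0\{b} :: --b--▸ q2
  q2 = b.0\{b} :: --b--▸ q3
  q3 = 0\{b} :: deadlocked
Partition-refinement fixed point:
  B0 = {p0}
  B1 = {p1, q1}
  B2 = {p2, q2}
  B3 = {p3, q3}
  B4 = {q0}
p0 ∈ B0, q0 ∈ B4 → different blocks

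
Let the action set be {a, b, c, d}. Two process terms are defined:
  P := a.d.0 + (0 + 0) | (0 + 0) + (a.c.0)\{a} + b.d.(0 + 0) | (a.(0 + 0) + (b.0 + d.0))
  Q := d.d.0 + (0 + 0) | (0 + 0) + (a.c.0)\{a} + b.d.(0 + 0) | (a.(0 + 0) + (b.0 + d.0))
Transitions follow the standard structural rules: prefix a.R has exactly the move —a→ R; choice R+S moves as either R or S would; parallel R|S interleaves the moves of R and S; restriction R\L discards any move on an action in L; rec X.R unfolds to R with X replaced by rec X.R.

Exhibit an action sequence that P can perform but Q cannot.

Reachable graph of P (11 states):
  u0 = a.d.0 + (0 + 0) | (0 + 0) + (a.c.0)\{a} + b.d.(0 + 0) | (a.(0 + 0) + (b.0 + d.0)) ⊢ —a→ u1, —a→ u2, —b→ u3, —b→ u4, —d→ u3
  u1 = b.d.(0 + 0) | (0 + 0) ⊢ —b→ u5
  u2 = d.0 ⊢ —d→ u6
  u3 = b.d.(0 + 0) | 0 ⊢ —b→ u7
  u4 = d.(0 + 0) | (a.(0 + 0) + (b.0 + d.0)) ⊢ —a→ u5, —b→ u7, —d→ u7, —d→ u8
  u5 = d.(0 + 0) | (0 + 0) ⊢ —d→ u9
  u6 = 0 ⊢ ·
  u7 = d.(0 + 0) | 0 ⊢ —d→ u10
  u8 = (0 + 0) | (a.(0 + 0) + (b.0 + d.0)) ⊢ —a→ u9, —b→ u10, —d→ u10
  u9 = (0 + 0) | (0 + 0) ⊢ ·
  u10 = (0 + 0) | 0 ⊢ ·
Reachable graph of Q (11 states):
  v0 = d.d.0 + (0 + 0) | (0 + 0) + (a.c.0)\{a} + b.d.(0 + 0) | (a.(0 + 0) + (b.0 + d.0)) ⊢ —a→ v1, —b→ v2, —b→ v3, —d→ v2, —d→ v4
  v1 = b.d.(0 + 0) | (0 + 0) ⊢ —b→ v5
  v2 = b.d.(0 + 0) | 0 ⊢ —b→ v6
  v3 = d.(0 + 0) | (a.(0 + 0) + (b.0 + d.0)) ⊢ —a→ v5, —b→ v6, —d→ v6, —d→ v7
  v4 = d.0 ⊢ —d→ v8
  v5 = d.(0 + 0) | (0 + 0) ⊢ —d→ v9
  v6 = d.(0 + 0) | 0 ⊢ —d→ v10
  v7 = (0 + 0) | (a.(0 + 0) + (b.0 + d.0)) ⊢ —a→ v9, —b→ v10, —d→ v10
  v8 = 0 ⊢ ·
  v9 = (0 + 0) | (0 + 0) ⊢ ·
  v10 = (0 + 0) | 0 ⊢ ·
Executing ad from P (initial set {u0}):
  [1] a ⇒ {u1, u2}
  [2] d ⇒ {u6}
  ✓ P
Executing ad from Q (initial set {v0}):
  [1] a ⇒ {v1}
  [2] d ⇒ no successor for Q

ad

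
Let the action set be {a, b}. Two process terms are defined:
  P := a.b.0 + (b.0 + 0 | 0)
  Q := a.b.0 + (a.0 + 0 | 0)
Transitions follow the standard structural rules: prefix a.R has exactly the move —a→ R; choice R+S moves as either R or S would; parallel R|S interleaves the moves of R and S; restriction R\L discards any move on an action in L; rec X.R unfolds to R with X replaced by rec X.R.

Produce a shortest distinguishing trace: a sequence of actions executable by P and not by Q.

Reachable graph of P (3 states):
  s0 = a.b.0 + (b.0 + 0 | 0) ⊢ —a→ s1, —b→ s2
  s1 = b.0 ⊢ —b→ s2
  s2 = 0 ⊢ (no moves)
Reachable graph of Q (3 states):
  t0 = a.b.0 + (a.0 + 0 | 0) ⊢ —a→ t1, —a→ t2
  t1 = 0 ⊢ (no moves)
  t2 = b.0 ⊢ —b→ t1
Run σ = ⟨b⟩ on P: start {s0}
  after b @ step 1: {s2}
  ✓ P
Run σ = ⟨b⟩ on Q: start {t0}
  after b @ step 1: no successor for Q

b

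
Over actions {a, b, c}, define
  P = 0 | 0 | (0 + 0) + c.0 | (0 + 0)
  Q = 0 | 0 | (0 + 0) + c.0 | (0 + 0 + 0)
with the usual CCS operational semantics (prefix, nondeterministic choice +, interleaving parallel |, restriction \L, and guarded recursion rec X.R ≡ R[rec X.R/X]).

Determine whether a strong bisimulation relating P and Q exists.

Reachable graph of P (2 states):
  s0 = 0 | 0 | (0 + 0) + c.0 | (0 + 0) ⊢ --c--▸ s1
  s1 = 0 | (0 + 0) ⊢ stopped
Reachable graph of Q (2 states):
  t0 = 0 | 0 | (0 + 0) + c.0 | (0 + 0 + 0) ⊢ --c--▸ t1
  t1 = 0 | (0 + 0 + 0) ⊢ stopped
Bisimilarity quotient blocks:
  B0 = {s0, t0}
  B1 = {s1, t1}
s0 ∈ B0, t0 ∈ B0 → same block

bisimilar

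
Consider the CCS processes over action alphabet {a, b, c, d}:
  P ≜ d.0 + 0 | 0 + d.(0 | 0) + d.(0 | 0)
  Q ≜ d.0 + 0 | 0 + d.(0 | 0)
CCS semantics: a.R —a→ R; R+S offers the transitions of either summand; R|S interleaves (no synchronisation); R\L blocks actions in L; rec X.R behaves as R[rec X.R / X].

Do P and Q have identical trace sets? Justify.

YES

Reachable graph of P (3 states):
  s0 = d.0 + 0 | 0 + d.(0 | 0) + d.(0 | 0) has moves ··d··> s1, ··d··> s2
  s1 = 0 has moves ·
  s2 = 0 | 0 has moves ·
Reachable graph of Q (3 states):
  t0 = d.0 + 0 | 0 + d.(0 | 0) has moves ··d··> t1, ··d··> t2
  t1 = 0 has moves ·
  t2 = 0 | 0 has moves ·
Bisimilarity quotient blocks:
  B0 = {s0, t0}
  B1 = {s1, s2, t1, t2}
s0 ∈ B0, t0 ∈ B0 → same block
Bisimilar ⇒ trace-equivalent.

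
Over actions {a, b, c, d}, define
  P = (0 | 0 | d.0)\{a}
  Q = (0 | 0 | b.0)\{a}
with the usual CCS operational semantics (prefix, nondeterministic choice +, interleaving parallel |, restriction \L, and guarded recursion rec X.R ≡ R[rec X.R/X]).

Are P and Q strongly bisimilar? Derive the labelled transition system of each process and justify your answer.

not bisimilar

Reachable graph of P (2 states):
  p0 = (0 | 0 | d.0)\{a} → —d→ p1
  p1 = (0 | 0 | 0)\{a} → (no moves)
Reachable graph of Q (2 states):
  q0 = (0 | 0 | b.0)\{a} → —b→ q1
  q1 = (0 | 0 | 0)\{a} → (no moves)
Partition-refinement fixed point:
  B0 = {p0}
  B1 = {p1, q1}
  B2 = {q0}
p0 ∈ B0, q0 ∈ B2 → different blocks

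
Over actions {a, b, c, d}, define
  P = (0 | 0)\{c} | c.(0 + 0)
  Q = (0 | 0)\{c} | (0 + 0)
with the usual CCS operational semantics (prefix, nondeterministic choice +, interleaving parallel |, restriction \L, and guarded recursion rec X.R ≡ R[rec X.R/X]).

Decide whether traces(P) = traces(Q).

trace-distinct — witness ⟨c⟩

Reachable graph of P (2 states):
  u0 = (0 | 0)\{c} | c.(0 + 0) ⊢ ··c··> u1
  u1 = (0 | 0)\{c} | (0 + 0) ⊢ stopped
Reachable graph of Q (1 states):
  v0 = (0 | 0)\{c} | (0 + 0) ⊢ stopped
Executing c from P (initial set {u0}):
  [1] c ⇒ {u1}
  P completes σ.
Executing c from Q (initial set {v0}):
  [1] c ⇒ ∅ (Q stuck)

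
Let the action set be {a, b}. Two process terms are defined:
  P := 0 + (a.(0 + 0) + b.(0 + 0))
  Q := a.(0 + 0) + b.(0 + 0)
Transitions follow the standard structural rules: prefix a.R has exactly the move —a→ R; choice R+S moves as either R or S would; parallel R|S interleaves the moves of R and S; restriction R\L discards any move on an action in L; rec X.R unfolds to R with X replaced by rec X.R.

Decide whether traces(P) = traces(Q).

LTS(P): 2 reachable states
  m0 = 0 + (a.(0 + 0) + b.(0 + 0)) has moves ··a··> m1, ··b··> m1
  m1 = 0 + 0 has moves ∅
LTS(Q): 2 reachable states
  n0 = a.(0 + 0) + b.(0 + 0) has moves ··a··> n1, ··b··> n1
  n1 = 0 + 0 has moves ∅
Partition-refinement fixed point:
  B0 = {m0, n0}
  B1 = {m1, n1}
m0 ∈ B0, n0 ∈ B0 → same block
Bisimilar ⇒ trace-equivalent.

trace-equivalent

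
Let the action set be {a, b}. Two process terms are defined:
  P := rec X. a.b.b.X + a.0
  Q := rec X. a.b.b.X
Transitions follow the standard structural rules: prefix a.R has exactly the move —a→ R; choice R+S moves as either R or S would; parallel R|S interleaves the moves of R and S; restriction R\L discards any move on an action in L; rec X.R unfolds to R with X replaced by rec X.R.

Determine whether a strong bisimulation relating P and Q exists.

P ≁ Q

LTS(P): 4 reachable states
  p0 = rec X. a.b.b.X + a.0 ⊢ --a--▸ p1, --a--▸ p2
  p1 = 0 ⊢ stopped
  p2 = b.b.(rec X. a.b.b.X + a.0) ⊢ --b--▸ p3
  p3 = b.(rec X. a.b.b.X + a.0) ⊢ --b--▸ p0
LTS(Q): 3 reachable states
  q0 = rec X. a.b.b.X ⊢ --a--▸ q1
  q1 = b.b.(rec X. a.b.b.X) ⊢ --b--▸ q2
  q2 = b.(rec X. a.b.b.X) ⊢ --b--▸ q0
Coarsest stable partition (strong bisimilarity classes):
  B0 = {p0}
  B1 = {p2}
  B2 = {p3}
  B3 = {p1}
  B4 = {q0}
  B5 = {q1}
  B6 = {q2}
p0 ∈ B0, q0 ∈ B4 → different blocks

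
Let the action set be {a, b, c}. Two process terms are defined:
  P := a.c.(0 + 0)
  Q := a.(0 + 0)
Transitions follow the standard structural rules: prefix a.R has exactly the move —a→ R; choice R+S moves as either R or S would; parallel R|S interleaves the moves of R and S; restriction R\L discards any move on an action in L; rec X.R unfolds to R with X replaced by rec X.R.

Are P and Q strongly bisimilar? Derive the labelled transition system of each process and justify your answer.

NO

LTS(P): 3 reachable states
  s0 = a.c.(0 + 0) :: -a-> s1
  s1 = c.(0 + 0) :: -c-> s2
  s2 = 0 + 0 :: ∅
LTS(Q): 2 reachable states
  t0 = a.(0 + 0) :: -a-> t1
  t1 = 0 + 0 :: ∅
Bisimilarity quotient blocks:
  B0 = {s0}
  B1 = {s1}
  B2 = {s2, t1}
  B3 = {t0}
s0 ∈ B0, t0 ∈ B3 → different blocks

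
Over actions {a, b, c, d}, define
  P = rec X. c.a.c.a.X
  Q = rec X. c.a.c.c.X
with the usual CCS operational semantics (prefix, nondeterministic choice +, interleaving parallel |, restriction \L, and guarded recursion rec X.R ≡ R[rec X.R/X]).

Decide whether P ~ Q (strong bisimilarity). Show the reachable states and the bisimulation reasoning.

LTS(P): 4 reachable states
  u0 = rec X. c.a.c.a.X | ··c··> u1
  u1 = a.c.a.(rec X. c.a.c.a.X) | ··a··> u2
  u2 = c.a.(rec X. c.a.c.a.X) | ··c··> u3
  u3 = a.(rec X. c.a.c.a.X) | ··a··> u0
LTS(Q): 4 reachable states
  v0 = rec X. c.a.c.c.X | ··c··> v1
  v1 = a.c.c.(rec X. c.a.c.c.X) | ··a··> v2
  v2 = c.c.(rec X. c.a.c.c.X) | ··c··> v3
  v3 = c.(rec X. c.a.c.c.X) | ··c··> v0
Partition-refinement fixed point:
  B0 = {u0, u2}
  B1 = {u1, u3}
  B2 = {v0}
  B3 = {v1}
  B4 = {v2}
  B5 = {v3}
u0 ∈ B0, v0 ∈ B2 → different blocks

P ≁ Q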